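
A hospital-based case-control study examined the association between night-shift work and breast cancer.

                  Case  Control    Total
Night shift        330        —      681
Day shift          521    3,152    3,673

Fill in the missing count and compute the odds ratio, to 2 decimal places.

5.69

The missing cell is in the exposed row: 681 − 330 = 351.
So a = 330, b = 351, c = 521, d = 3152.
OR = (a·d)/(b·c) = (330 × 3152) / (351 × 521) = 1040160 / 182871 = 5.68794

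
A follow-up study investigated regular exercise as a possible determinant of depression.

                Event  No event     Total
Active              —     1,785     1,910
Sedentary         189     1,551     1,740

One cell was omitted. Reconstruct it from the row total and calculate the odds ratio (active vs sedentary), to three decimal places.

0.575

The missing cell is in the exposed row: 1910 − 1785 = 125.
So a = 125, b = 1785, c = 189, d = 1551.
OR = (a·d)/(b·c) = (125 × 1551) / (1785 × 189) = 193875 / 337365 = 0.57467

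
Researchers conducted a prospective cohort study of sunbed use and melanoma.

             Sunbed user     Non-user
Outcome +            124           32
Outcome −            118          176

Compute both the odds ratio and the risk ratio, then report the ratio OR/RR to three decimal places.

Reading the table with exposure as columns: a = 124 (Sunbed user, case), b = 118 (Sunbed user, non-case), c = 32 (Non-user, case), d = 176.
OR = (124·176)/(118·32) = 21824/3776 = 5.77966
Risk in exposed = 124/242 = 0.51240; risk in unexposed = 32/208 = 0.15385; RR = 3.33058
OR/RR = 5.77966 / 3.33058 = 1.73533
The outcome is not rare, so the OR lies further from 1 than the RR.

1.735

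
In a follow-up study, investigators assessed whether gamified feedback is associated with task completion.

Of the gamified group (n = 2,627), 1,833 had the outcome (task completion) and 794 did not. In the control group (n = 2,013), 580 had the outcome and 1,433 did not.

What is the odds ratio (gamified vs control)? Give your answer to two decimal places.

From the description: a = 1833, b = 794, c = 580, d = 1433.
OR = (a·d)/(b·c) = (1833 × 1433) / (794 × 580) = 2626689 / 460520 = 5.70375
The odds of task completion are about 5.70 times as high in the gamified group.

5.70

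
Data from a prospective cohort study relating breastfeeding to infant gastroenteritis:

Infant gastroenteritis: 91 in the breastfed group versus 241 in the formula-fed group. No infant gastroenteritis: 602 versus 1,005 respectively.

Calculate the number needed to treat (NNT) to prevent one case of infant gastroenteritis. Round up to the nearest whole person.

17

Risk in treated group = 91/693 = 0.13131; risk in control = 241/1246 = 0.19342.
Absolute risk reduction = 0.19342 − 0.13131 = 0.06211
NNT = 1 / ARR = 1 / 0.06211 = 16.102 → round up → 17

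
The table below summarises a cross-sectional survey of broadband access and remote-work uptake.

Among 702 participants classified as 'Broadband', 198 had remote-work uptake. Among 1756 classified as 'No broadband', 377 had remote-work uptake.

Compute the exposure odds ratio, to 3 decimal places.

From the description: a = 198, b = 504, c = 377, d = 1379.
OR = (a·d)/(b·c) = (198 × 1379) / (504 × 377) = 273042 / 190008 = 1.43700
The odds of remote-work uptake are about 1.44 times as high in the broadband group.

1.437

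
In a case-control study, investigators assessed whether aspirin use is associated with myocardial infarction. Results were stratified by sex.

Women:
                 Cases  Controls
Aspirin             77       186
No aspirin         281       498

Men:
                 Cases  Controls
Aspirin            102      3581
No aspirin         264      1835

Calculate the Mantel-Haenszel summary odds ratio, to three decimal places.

OR_MH = Σ(aᵢdᵢ/nᵢ) / Σ(bᵢcᵢ/nᵢ), where nᵢ is the stratum total.
Stratum 1 (Women): n = 1042; a·d/n = 77·498/1042 = 36.8004; b·c/n = 186·281/1042 = 50.1593
Stratum 2 (Men): n = 5782; a·d/n = 102·1835/5782 = 32.3712; b·c/n = 3581·264/5782 = 163.5047
OR_MH = (36.8004 + 32.3712) / (50.1593 + 163.5047) = 69.1715 / 213.6640 = 0.32374

0.324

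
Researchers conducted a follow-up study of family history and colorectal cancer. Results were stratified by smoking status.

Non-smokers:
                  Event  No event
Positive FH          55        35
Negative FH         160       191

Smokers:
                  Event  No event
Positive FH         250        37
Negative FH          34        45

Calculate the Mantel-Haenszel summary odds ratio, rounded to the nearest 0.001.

3.381

OR_MH = Σ(aᵢdᵢ/nᵢ) / Σ(bᵢcᵢ/nᵢ), where nᵢ is the stratum total.
Stratum 1 (Non-smokers): n = 441; a·d/n = 55·191/441 = 23.8209; b·c/n = 35·160/441 = 12.6984
Stratum 2 (Smokers): n = 366; a·d/n = 250·45/366 = 30.7377; b·c/n = 37·34/366 = 3.4372
OR_MH = (23.8209 + 30.7377) / (12.6984 + 3.4372) = 54.5586 / 16.1356 = 3.38126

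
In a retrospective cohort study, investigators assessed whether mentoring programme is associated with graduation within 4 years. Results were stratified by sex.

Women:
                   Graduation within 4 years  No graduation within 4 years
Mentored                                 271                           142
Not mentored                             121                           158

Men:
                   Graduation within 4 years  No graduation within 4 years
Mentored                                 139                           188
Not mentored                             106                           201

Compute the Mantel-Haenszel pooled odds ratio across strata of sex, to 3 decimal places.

1.883

OR_MH = Σ(aᵢdᵢ/nᵢ) / Σ(bᵢcᵢ/nᵢ), where nᵢ is the stratum total.
Stratum 1 (Women): n = 692; a·d/n = 271·158/692 = 61.8757; b·c/n = 142·121/692 = 24.8295
Stratum 2 (Men): n = 634; a·d/n = 139·201/634 = 44.0678; b·c/n = 188·106/634 = 31.4322
OR_MH = (61.8757 + 44.0678) / (24.8295 + 31.4322) = 105.9435 / 56.2617 = 1.88305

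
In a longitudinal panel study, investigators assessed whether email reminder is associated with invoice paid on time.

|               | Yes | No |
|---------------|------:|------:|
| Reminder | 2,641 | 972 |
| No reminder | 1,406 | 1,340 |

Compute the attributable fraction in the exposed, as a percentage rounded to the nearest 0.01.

Cells: a = 2641, b = 972, c = 1406, d = 1340.
Risk in exposed = 2641/3613 = 0.73097; risk in unexposed = 1406/2746 = 0.51202.
RR = 0.73097/0.51202 = 1.42763
AR% = (RR − 1)/RR × 100 = (1.42763 − 1)/1.42763 × 100 = 29.9538%

29.95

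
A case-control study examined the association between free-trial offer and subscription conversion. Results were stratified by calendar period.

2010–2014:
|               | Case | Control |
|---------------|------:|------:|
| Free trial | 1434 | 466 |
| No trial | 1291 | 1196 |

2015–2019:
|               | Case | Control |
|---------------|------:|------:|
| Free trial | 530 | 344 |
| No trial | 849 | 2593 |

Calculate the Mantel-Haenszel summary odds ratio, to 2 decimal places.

OR_MH = Σ(aᵢdᵢ/nᵢ) / Σ(bᵢcᵢ/nᵢ), where nᵢ is the stratum total.
Stratum 1 (2010–2014): n = 4387; a·d/n = 1434·1196/4387 = 390.9423; b·c/n = 466·1291/4387 = 137.1338
Stratum 2 (2015–2019): n = 4316; a·d/n = 530·2593/4316 = 318.4175; b·c/n = 344·849/4316 = 67.6682
OR_MH = (390.9423 + 318.4175) / (137.1338 + 67.6682) = 709.3598 / 204.8020 = 3.46364

3.46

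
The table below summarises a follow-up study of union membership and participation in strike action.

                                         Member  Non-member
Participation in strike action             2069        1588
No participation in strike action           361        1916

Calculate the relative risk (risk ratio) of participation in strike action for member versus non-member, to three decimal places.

1.879

Reading the table with exposure as columns: a = 2069 (Member, case), b = 361 (Member, non-case), c = 1588 (Non-member, case), d = 1916.
Risk in exposed = 2069/2430 = 0.85144; risk in unexposed = 1588/3504 = 0.45320.
RR = 0.85144 / 0.45320 = 1.87874
The risk among the exposed is 1.88 times that among the unexposed.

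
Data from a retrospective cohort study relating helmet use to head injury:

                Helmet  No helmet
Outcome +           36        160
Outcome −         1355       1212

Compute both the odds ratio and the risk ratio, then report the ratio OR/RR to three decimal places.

Reading the table with exposure as columns: a = 36 (Helmet, case), b = 1355 (Helmet, non-case), c = 160 (No helmet, case), d = 1212.
OR = (36·1212)/(1355·160) = 43632/216800 = 0.20125
Risk in exposed = 36/1391 = 0.02588; risk in unexposed = 160/1372 = 0.11662; RR = 0.22193
OR/RR = 0.20125 / 0.22193 = 0.90685
The outcome is not rare, so the OR lies further from 1 than the RR.

0.907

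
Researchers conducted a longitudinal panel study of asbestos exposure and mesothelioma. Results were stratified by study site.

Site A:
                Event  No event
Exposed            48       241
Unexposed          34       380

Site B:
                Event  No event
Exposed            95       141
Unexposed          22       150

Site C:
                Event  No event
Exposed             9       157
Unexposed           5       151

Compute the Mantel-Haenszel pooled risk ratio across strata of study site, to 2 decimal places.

2.48

RR_MH = Σ(aᵢ·n₀ᵢ/nᵢ) / Σ(cᵢ·n₁ᵢ/nᵢ), with n₁ᵢ = aᵢ+bᵢ (exposed), n₀ᵢ = cᵢ+dᵢ (unexposed), nᵢ = n₁ᵢ+n₀ᵢ.
Stratum 1 (Site A): n₁ = 289, n₀ = 414, n = 703; a·n₀/n = 48·414/703 = 28.2674; c·n₁/n = 34·289/703 = 13.9772
Stratum 2 (Site B): n₁ = 236, n₀ = 172, n = 408; a·n₀/n = 95·172/408 = 40.0490; c·n₁/n = 22·236/408 = 12.7255
Stratum 3 (Site C): n₁ = 166, n₀ = 156, n = 322; a·n₀/n = 9·156/322 = 4.3602; c·n₁/n = 5·166/322 = 2.5776
RR_MH = (28.2674 + 40.0490 + 4.3602) / (13.9772 + 12.7255 + 2.5776) = 72.6767 / 29.2804 = 2.48210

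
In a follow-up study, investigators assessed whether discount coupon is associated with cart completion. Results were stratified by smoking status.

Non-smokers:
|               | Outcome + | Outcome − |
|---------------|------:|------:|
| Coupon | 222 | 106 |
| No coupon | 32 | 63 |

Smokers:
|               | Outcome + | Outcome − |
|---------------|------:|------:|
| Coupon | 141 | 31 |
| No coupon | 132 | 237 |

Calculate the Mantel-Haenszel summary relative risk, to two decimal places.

2.19

RR_MH = Σ(aᵢ·n₀ᵢ/nᵢ) / Σ(cᵢ·n₁ᵢ/nᵢ), with n₁ᵢ = aᵢ+bᵢ (exposed), n₀ᵢ = cᵢ+dᵢ (unexposed), nᵢ = n₁ᵢ+n₀ᵢ.
Stratum 1 (Non-smokers): n₁ = 328, n₀ = 95, n = 423; a·n₀/n = 222·95/423 = 49.8582; c·n₁/n = 32·328/423 = 24.8132
Stratum 2 (Smokers): n₁ = 172, n₀ = 369, n = 541; a·n₀/n = 141·369/541 = 96.1719; c·n₁/n = 132·172/541 = 41.9667
RR_MH = (49.8582 + 96.1719) / (24.8132 + 41.9667) = 146.0301 / 66.7800 = 2.18673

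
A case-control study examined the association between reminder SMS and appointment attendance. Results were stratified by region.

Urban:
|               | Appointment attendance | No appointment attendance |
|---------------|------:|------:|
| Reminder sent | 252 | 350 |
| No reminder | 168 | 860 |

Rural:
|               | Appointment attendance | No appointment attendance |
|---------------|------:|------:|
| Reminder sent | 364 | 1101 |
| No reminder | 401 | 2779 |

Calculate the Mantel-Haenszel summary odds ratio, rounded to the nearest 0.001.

2.675

OR_MH = Σ(aᵢdᵢ/nᵢ) / Σ(bᵢcᵢ/nᵢ), where nᵢ is the stratum total.
Stratum 1 (Urban): n = 1630; a·d/n = 252·860/1630 = 132.9571; b·c/n = 350·168/1630 = 36.0736
Stratum 2 (Rural): n = 4645; a·d/n = 364·2779/4645 = 217.7731; b·c/n = 1101·401/4645 = 95.0487
OR_MH = (132.9571 + 217.7731) / (36.0736 + 95.0487) = 350.7301 / 131.1223 = 2.67483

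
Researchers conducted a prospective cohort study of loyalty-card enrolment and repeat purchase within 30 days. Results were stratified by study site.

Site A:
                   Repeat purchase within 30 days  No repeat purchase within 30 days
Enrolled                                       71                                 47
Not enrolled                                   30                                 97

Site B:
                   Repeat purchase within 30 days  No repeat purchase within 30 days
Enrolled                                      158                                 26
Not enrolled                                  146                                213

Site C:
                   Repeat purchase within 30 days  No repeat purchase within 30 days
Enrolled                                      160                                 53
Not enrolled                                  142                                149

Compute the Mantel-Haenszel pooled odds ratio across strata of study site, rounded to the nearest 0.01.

OR_MH = Σ(aᵢdᵢ/nᵢ) / Σ(bᵢcᵢ/nᵢ), where nᵢ is the stratum total.
Stratum 1 (Site A): n = 245; a·d/n = 71·97/245 = 28.1102; b·c/n = 47·30/245 = 5.7551
Stratum 2 (Site B): n = 543; a·d/n = 158·213/543 = 61.9779; b·c/n = 26·146/543 = 6.9908
Stratum 3 (Site C): n = 504; a·d/n = 160·149/504 = 47.3016; b·c/n = 53·142/504 = 14.9325
OR_MH = (28.1102 + 61.9779 + 47.3016) / (5.7551 + 6.9908 + 14.9325) = 137.3897 / 27.6784 = 4.96378

4.96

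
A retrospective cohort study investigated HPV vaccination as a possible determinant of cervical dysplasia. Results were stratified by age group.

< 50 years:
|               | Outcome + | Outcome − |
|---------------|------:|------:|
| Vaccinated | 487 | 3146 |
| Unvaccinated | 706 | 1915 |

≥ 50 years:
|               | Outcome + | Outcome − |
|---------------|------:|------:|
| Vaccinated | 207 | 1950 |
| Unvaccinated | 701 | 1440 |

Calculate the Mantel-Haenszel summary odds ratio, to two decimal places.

OR_MH = Σ(aᵢdᵢ/nᵢ) / Σ(bᵢcᵢ/nᵢ), where nᵢ is the stratum total.
Stratum 1 (< 50 years): n = 6254; a·d/n = 487·1915/6254 = 149.1214; b·c/n = 3146·706/6254 = 355.1449
Stratum 2 (≥ 50 years): n = 4298; a·d/n = 207·1440/4298 = 69.3532; b·c/n = 1950·701/4298 = 318.0433
OR_MH = (149.1214 + 69.3532) / (355.1449 + 318.0433) = 218.4745 / 673.1881 = 0.32454

0.32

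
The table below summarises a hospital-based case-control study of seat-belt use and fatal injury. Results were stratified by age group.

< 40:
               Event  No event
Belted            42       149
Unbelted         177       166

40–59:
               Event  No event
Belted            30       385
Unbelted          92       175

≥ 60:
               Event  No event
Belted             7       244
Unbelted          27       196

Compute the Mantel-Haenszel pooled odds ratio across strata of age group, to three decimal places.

0.205

OR_MH = Σ(aᵢdᵢ/nᵢ) / Σ(bᵢcᵢ/nᵢ), where nᵢ is the stratum total.
Stratum 1 (< 40): n = 534; a·d/n = 42·166/534 = 13.0562; b·c/n = 149·177/534 = 49.3876
Stratum 2 (40–59): n = 682; a·d/n = 30·175/682 = 7.6979; b·c/n = 385·92/682 = 51.9355
Stratum 3 (≥ 60): n = 474; a·d/n = 7·196/474 = 2.8945; b·c/n = 244·27/474 = 13.8987
OR_MH = (13.0562 + 7.6979 + 2.8945) / (49.3876 + 51.9355 + 13.8987) = 23.6486 / 115.2219 = 0.20524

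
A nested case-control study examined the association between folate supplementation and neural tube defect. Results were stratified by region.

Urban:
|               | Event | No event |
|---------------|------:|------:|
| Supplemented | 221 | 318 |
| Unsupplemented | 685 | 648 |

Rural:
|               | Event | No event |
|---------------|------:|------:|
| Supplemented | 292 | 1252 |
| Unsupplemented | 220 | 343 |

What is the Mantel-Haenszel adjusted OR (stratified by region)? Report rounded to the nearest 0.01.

OR_MH = Σ(aᵢdᵢ/nᵢ) / Σ(bᵢcᵢ/nᵢ), where nᵢ is the stratum total.
Stratum 1 (Urban): n = 1872; a·d/n = 221·648/1872 = 76.5000; b·c/n = 318·685/1872 = 116.3622
Stratum 2 (Rural): n = 2107; a·d/n = 292·343/2107 = 47.5349; b·c/n = 1252·220/2107 = 130.7262
OR_MH = (76.5000 + 47.5349) / (116.3622 + 130.7262) = 124.0349 / 247.0883 = 0.50199

0.50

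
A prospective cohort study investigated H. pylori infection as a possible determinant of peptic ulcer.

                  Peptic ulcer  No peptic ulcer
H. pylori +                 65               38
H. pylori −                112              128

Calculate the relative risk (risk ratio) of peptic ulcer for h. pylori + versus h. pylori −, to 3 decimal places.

Cells: a = 65, b = 38, c = 112, d = 128.
Risk in exposed = 65/103 = 0.63107; risk in unexposed = 112/240 = 0.46667.
RR = 0.63107 / 0.46667 = 1.35229
The risk among the exposed is 1.35 times that among the unexposed.

1.352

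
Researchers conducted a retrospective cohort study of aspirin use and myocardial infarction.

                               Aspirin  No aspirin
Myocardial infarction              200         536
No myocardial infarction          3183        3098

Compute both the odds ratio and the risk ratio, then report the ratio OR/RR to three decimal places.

0.906

Reading the table with exposure as columns: a = 200 (Aspirin, case), b = 3183 (Aspirin, non-case), c = 536 (No aspirin, case), d = 3098.
OR = (200·3098)/(3183·536) = 619600/1706088 = 0.36317
Risk in exposed = 200/3383 = 0.05912; risk in unexposed = 536/3634 = 0.14750; RR = 0.40082
OR/RR = 0.36317 / 0.40082 = 0.90607
The outcome is not rare, so the OR lies further from 1 than the RR.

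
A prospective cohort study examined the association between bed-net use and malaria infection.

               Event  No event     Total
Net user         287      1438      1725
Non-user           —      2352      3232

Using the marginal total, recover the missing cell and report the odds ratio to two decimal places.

0.53

The missing cell is in the unexposed row: 3232 − 2352 = 880.
So a = 287, b = 1438, c = 880, d = 2352.
OR = (a·d)/(b·c) = (287 × 2352) / (1438 × 880) = 675024 / 1265440 = 0.53343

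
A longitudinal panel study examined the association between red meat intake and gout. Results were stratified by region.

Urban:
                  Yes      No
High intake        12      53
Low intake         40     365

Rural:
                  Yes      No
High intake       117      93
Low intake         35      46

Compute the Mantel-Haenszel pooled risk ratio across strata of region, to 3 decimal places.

1.394

RR_MH = Σ(aᵢ·n₀ᵢ/nᵢ) / Σ(cᵢ·n₁ᵢ/nᵢ), with n₁ᵢ = aᵢ+bᵢ (exposed), n₀ᵢ = cᵢ+dᵢ (unexposed), nᵢ = n₁ᵢ+n₀ᵢ.
Stratum 1 (Urban): n₁ = 65, n₀ = 405, n = 470; a·n₀/n = 12·405/470 = 10.3404; c·n₁/n = 40·65/470 = 5.5319
Stratum 2 (Rural): n₁ = 210, n₀ = 81, n = 291; a·n₀/n = 117·81/291 = 32.5670; c·n₁/n = 35·210/291 = 25.2577
RR_MH = (10.3404 + 32.5670) / (5.5319 + 25.2577) = 42.9074 / 30.7896 = 1.39357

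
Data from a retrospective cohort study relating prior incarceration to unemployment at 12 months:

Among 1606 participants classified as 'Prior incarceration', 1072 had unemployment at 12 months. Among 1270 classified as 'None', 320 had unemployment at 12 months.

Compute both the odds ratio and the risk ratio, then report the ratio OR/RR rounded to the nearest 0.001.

From the description: a = 1072, b = 534, c = 320, d = 950.
OR = (1072·950)/(534·320) = 1018400/170880 = 5.95974
Risk in exposed = 1072/1606 = 0.66750; risk in unexposed = 320/1270 = 0.25197; RR = 2.64913
OR/RR = 5.95974 / 2.64913 = 2.24970
The outcome is not rare, so the OR lies further from 1 than the RR.

2.250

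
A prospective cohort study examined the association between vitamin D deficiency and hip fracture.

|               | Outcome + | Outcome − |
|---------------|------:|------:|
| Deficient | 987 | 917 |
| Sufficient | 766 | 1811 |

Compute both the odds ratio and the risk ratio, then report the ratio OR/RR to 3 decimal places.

1.459

Cells: a = 987, b = 917, c = 766, d = 1811.
OR = (987·1811)/(917·766) = 1787457/702422 = 2.54471
Risk in exposed = 987/1904 = 0.51838; risk in unexposed = 766/2577 = 0.29724; RR = 1.74396
OR/RR = 2.54471 / 1.74396 = 1.45916
The outcome is not rare, so the OR lies further from 1 than the RR.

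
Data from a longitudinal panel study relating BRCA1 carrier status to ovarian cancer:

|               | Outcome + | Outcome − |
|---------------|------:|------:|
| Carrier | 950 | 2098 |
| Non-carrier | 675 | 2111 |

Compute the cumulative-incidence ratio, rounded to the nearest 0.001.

1.286

Cells: a = 950, b = 2098, c = 675, d = 2111.
Risk in exposed = 950/3048 = 0.31168; risk in unexposed = 675/2786 = 0.24228.
RR = 0.31168 / 0.24228 = 1.28643
The risk among the exposed is 1.29 times that among the unexposed.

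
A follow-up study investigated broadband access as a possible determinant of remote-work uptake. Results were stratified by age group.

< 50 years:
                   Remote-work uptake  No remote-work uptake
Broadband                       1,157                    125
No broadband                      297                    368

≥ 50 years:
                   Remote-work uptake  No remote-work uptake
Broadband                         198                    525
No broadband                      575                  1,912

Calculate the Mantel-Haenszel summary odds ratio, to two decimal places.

2.98

OR_MH = Σ(aᵢdᵢ/nᵢ) / Σ(bᵢcᵢ/nᵢ), where nᵢ is the stratum total.
Stratum 1 (< 50 years): n = 1947; a·d/n = 1157·368/1947 = 218.6831; b·c/n = 125·297/1947 = 19.0678
Stratum 2 (≥ 50 years): n = 3210; a·d/n = 198·1912/3210 = 117.9364; b·c/n = 525·575/3210 = 94.0421
OR_MH = (218.6831 + 117.9364) / (19.0678 + 94.0421) = 336.6196 / 113.1099 = 2.97604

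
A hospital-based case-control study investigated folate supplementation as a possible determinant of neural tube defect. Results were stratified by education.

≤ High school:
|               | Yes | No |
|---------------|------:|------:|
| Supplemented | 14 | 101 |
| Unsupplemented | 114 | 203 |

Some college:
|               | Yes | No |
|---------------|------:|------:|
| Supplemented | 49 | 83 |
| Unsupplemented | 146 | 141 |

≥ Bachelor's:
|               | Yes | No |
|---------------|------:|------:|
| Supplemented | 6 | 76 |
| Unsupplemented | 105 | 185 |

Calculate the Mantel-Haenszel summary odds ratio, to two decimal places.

0.34

OR_MH = Σ(aᵢdᵢ/nᵢ) / Σ(bᵢcᵢ/nᵢ), where nᵢ is the stratum total.
Stratum 1 (≤ High school): n = 432; a·d/n = 14·203/432 = 6.5787; b·c/n = 101·114/432 = 26.6528
Stratum 2 (Some college): n = 419; a·d/n = 49·141/419 = 16.4893; b·c/n = 83·146/419 = 28.9212
Stratum 3 (≥ Bachelor's): n = 372; a·d/n = 6·185/372 = 2.9839; b·c/n = 76·105/372 = 21.4516
OR_MH = (6.5787 + 16.4893 + 2.9839) / (26.6528 + 28.9212 + 21.4516) = 26.0518 / 77.0256 = 0.33822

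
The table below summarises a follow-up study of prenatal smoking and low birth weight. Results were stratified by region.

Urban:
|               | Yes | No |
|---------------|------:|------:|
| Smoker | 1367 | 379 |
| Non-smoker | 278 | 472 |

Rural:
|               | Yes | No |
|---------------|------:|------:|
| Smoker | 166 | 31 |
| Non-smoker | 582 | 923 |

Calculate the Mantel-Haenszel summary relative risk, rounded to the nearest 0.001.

RR_MH = Σ(aᵢ·n₀ᵢ/nᵢ) / Σ(cᵢ·n₁ᵢ/nᵢ), with n₁ᵢ = aᵢ+bᵢ (exposed), n₀ᵢ = cᵢ+dᵢ (unexposed), nᵢ = n₁ᵢ+n₀ᵢ.
Stratum 1 (Urban): n₁ = 1746, n₀ = 750, n = 2496; a·n₀/n = 1367·750/2496 = 410.7572; c·n₁/n = 278·1746/2496 = 194.4663
Stratum 2 (Rural): n₁ = 197, n₀ = 1505, n = 1702; a·n₀/n = 166·1505/1702 = 146.7861; c·n₁/n = 582·197/1702 = 67.3643
RR_MH = (410.7572 + 146.7861) / (194.4663 + 67.3643) = 557.5433 / 261.8306 = 2.12940

2.129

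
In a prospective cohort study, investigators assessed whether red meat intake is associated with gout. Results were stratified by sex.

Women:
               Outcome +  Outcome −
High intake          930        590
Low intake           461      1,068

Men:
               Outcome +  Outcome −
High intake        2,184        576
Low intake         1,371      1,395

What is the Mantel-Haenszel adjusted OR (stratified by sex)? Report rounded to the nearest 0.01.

3.78

OR_MH = Σ(aᵢdᵢ/nᵢ) / Σ(bᵢcᵢ/nᵢ), where nᵢ is the stratum total.
Stratum 1 (Women): n = 3049; a·d/n = 930·1068/3049 = 325.7593; b·c/n = 590·461/3049 = 89.2063
Stratum 2 (Men): n = 5526; a·d/n = 2184·1395/5526 = 551.3355; b·c/n = 576·1371/5526 = 142.9055
OR_MH = (325.7593 + 551.3355) / (89.2063 + 142.9055) = 877.0948 / 232.1118 = 3.77876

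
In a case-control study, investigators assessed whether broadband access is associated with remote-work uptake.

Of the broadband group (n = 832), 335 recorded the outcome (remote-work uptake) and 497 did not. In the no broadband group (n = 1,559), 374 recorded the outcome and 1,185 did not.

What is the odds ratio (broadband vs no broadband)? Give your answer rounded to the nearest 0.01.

From the description: a = 335, b = 497, c = 374, d = 1185.
OR = (a·d)/(b·c) = (335 × 1185) / (497 × 374) = 396975 / 185878 = 2.13568
The odds of remote-work uptake are about 2.14 times as high in the broadband group.

2.14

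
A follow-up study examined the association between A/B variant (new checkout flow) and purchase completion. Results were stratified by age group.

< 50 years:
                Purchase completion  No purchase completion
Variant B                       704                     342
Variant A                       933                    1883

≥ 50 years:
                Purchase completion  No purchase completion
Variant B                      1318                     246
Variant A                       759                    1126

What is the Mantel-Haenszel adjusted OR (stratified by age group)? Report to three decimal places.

OR_MH = Σ(aᵢdᵢ/nᵢ) / Σ(bᵢcᵢ/nᵢ), where nᵢ is the stratum total.
Stratum 1 (< 50 years): n = 3862; a·d/n = 704·1883/3862 = 343.2501; b·c/n = 342·933/3862 = 82.6220
Stratum 2 (≥ 50 years): n = 3449; a·d/n = 1318·1126/3449 = 430.2894; b·c/n = 246·759/3449 = 54.1357
OR_MH = (343.2501 + 430.2894) / (82.6220 + 54.1357) = 773.5395 / 136.7576 = 5.65628

5.656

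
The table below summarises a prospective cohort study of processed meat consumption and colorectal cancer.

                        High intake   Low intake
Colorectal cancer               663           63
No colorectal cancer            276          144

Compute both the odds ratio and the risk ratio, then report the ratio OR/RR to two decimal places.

2.37

Reading the table with exposure as columns: a = 663 (High intake, case), b = 276 (High intake, non-case), c = 63 (Low intake, case), d = 144.
OR = (663·144)/(276·63) = 95472/17388 = 5.49068
Risk in exposed = 663/939 = 0.70607; risk in unexposed = 63/207 = 0.30435; RR = 2.31995
OR/RR = 5.49068 / 2.31995 = 2.36673
The outcome is not rare, so the OR lies further from 1 than the RR.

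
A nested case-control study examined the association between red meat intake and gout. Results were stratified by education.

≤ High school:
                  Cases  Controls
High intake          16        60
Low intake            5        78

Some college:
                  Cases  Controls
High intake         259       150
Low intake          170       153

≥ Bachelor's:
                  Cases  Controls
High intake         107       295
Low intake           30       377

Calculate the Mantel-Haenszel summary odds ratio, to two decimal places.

OR_MH = Σ(aᵢdᵢ/nᵢ) / Σ(bᵢcᵢ/nᵢ), where nᵢ is the stratum total.
Stratum 1 (≤ High school): n = 159; a·d/n = 16·78/159 = 7.8491; b·c/n = 60·5/159 = 1.8868
Stratum 2 (Some college): n = 732; a·d/n = 259·153/732 = 54.1352; b·c/n = 150·170/732 = 34.8361
Stratum 3 (≥ Bachelor's): n = 809; a·d/n = 107·377/809 = 49.8628; b·c/n = 295·30/809 = 10.9394
OR_MH = (7.8491 + 54.1352 + 49.8628) / (1.8868 + 34.8361 + 10.9394) = 111.8471 / 47.6623 = 2.34666

2.35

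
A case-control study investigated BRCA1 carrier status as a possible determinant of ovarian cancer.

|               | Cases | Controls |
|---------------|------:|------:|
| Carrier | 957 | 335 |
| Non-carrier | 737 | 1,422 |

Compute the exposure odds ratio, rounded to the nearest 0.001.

5.512

Cells: a = 957, b = 335, c = 737, d = 1422.
OR = (a·d)/(b·c) = (957 × 1422) / (335 × 737) = 1360854 / 246895 = 5.51187
The odds of ovarian cancer are about 5.51 times as high in the carrier group.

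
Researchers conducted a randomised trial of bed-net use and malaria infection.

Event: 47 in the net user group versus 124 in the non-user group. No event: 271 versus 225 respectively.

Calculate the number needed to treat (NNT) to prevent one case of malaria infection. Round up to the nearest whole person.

Risk in treated group = 47/318 = 0.14780; risk in control = 124/349 = 0.35530.
Absolute risk reduction = 0.35530 − 0.14780 = 0.20750
NNT = 1 / ARR = 1 / 0.20750 = 4.819 → round up → 5

5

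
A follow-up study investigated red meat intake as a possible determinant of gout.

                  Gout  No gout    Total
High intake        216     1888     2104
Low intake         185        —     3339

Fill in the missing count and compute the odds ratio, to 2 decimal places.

The missing cell is in the unexposed row: 3339 − 185 = 3154.
So a = 216, b = 1888, c = 185, d = 3154.
OR = (a·d)/(b·c) = (216 × 3154) / (1888 × 185) = 681264 / 349280 = 1.95048

1.95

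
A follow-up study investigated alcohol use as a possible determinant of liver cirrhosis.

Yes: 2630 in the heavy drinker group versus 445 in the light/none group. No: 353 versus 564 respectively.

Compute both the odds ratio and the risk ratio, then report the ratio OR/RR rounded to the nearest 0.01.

4.72

From the description: a = 2630, b = 353, c = 445, d = 564.
OR = (2630·564)/(353·445) = 1483320/157085 = 9.44279
Risk in exposed = 2630/2983 = 0.88166; risk in unexposed = 445/1009 = 0.44103; RR = 1.99910
OR/RR = 9.44279 / 1.99910 = 4.72353
The outcome is not rare, so the OR lies further from 1 than the RR.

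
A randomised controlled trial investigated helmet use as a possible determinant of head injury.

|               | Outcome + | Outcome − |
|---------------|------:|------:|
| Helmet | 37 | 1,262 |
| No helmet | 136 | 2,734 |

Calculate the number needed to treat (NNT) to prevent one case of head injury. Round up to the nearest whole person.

53

Risk in treated group = 37/1299 = 0.02848; risk in control = 136/2870 = 0.04739.
Absolute risk reduction = 0.04739 − 0.02848 = 0.01890
NNT = 1 / ARR = 1 / 0.01890 = 52.901 → round up → 53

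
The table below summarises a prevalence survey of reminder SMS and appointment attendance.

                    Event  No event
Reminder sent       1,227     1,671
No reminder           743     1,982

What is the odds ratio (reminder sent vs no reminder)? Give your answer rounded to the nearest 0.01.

1.96

Cells: a = 1227, b = 1671, c = 743, d = 1982.
OR = (a·d)/(b·c) = (1227 × 1982) / (1671 × 743) = 2431914 / 1241553 = 1.95877
The odds of appointment attendance are about 1.96 times as high in the reminder sent group.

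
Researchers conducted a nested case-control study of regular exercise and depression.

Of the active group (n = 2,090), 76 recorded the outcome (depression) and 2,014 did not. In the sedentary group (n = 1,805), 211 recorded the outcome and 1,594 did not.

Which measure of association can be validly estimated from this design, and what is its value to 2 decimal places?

0.29

From the description: a = 76, b = 2014, c = 211, d = 1594.
This is a nested case-control study: participants were sampled on outcome status, so risks in the source population cannot be estimated directly — relative risk is not valid here. The odds ratio is the appropriate measure.
OR = (a·d)/(b·c) = (76 × 1594) / (2014 × 211) = 121144 / 424954 = 0.28508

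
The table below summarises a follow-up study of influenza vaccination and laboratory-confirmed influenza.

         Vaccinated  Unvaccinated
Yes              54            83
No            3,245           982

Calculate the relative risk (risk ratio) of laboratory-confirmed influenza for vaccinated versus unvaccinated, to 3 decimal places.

0.210

Reading the table with exposure as columns: a = 54 (Vaccinated, case), b = 3245 (Vaccinated, non-case), c = 83 (Unvaccinated, case), d = 982.
Risk in exposed = 54/3299 = 0.01637; risk in unexposed = 83/1065 = 0.07793.
RR = 0.01637 / 0.07793 = 0.21003
The risk is 79% lower among the exposed than among the unexposed.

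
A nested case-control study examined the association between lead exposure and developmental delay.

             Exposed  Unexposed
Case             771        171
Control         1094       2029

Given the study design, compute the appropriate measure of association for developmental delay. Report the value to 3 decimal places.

Reading the table with exposure as columns: a = 771 (Exposed, case), b = 1094 (Exposed, non-case), c = 171 (Unexposed, case), d = 2029.
This is a nested case-control study: participants were sampled on outcome status, so risks in the source population cannot be estimated directly — relative risk is not valid here. The odds ratio is the appropriate measure.
OR = (a·d)/(b·c) = (771 × 2029) / (1094 × 171) = 1564359 / 187074 = 8.36225

8.362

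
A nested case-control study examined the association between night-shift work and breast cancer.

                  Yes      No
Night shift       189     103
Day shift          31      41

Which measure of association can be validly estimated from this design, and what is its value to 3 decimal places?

Cells: a = 189, b = 103, c = 31, d = 41.
This is a nested case-control study: participants were sampled on outcome status, so risks in the source population cannot be estimated directly — relative risk is not valid here. The odds ratio is the appropriate measure.
OR = (a·d)/(b·c) = (189 × 41) / (103 × 31) = 7749 / 3193 = 2.42687

2.427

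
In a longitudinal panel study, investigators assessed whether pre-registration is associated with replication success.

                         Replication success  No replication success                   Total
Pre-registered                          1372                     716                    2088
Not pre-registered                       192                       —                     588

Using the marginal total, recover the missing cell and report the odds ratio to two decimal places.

3.95

The missing cell is in the unexposed row: 588 − 192 = 396.
So a = 1372, b = 716, c = 192, d = 396.
OR = (a·d)/(b·c) = (1372 × 396) / (716 × 192) = 543312 / 137472 = 3.95216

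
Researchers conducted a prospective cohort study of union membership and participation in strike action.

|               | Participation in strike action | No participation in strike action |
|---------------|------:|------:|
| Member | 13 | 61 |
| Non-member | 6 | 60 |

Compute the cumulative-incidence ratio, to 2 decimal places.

1.93

Cells: a = 13, b = 61, c = 6, d = 60.
Risk in exposed = 13/74 = 0.17568; risk in unexposed = 6/66 = 0.09091.
RR = 0.17568 / 0.09091 = 1.93243
The risk among the exposed is 1.93 times that among the unexposed.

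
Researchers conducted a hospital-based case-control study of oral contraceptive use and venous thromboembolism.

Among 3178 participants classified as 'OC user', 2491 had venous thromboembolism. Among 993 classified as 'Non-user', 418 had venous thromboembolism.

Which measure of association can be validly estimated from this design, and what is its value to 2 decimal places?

From the description: a = 2491, b = 687, c = 418, d = 575.
This is a hospital-based case-control study: participants were sampled on outcome status, so risks in the source population cannot be estimated directly — relative risk is not valid here. The odds ratio is the appropriate measure.
OR = (a·d)/(b·c) = (2491 × 575) / (687 × 418) = 1432325 / 287166 = 4.98779

4.99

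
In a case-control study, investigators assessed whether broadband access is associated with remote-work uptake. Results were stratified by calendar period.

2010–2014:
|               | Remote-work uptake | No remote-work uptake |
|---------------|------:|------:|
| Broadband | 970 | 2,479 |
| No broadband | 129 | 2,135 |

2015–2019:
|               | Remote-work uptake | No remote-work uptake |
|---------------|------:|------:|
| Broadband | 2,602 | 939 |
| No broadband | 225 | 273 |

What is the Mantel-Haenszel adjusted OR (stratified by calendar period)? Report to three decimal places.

OR_MH = Σ(aᵢdᵢ/nᵢ) / Σ(bᵢcᵢ/nᵢ), where nᵢ is the stratum total.
Stratum 1 (2010–2014): n = 5713; a·d/n = 970·2135/5713 = 362.4978; b·c/n = 2479·129/5713 = 55.9760
Stratum 2 (2015–2019): n = 4039; a·d/n = 2602·273/4039 = 175.8718; b·c/n = 939·225/4039 = 52.3087
OR_MH = (362.4978 + 175.8718) / (55.9760 + 52.3087) = 538.3696 / 108.2848 = 4.97179

4.972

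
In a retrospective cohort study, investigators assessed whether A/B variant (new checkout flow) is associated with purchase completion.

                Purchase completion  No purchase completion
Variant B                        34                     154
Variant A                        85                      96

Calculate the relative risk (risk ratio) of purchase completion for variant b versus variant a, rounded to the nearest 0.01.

Cells: a = 34, b = 154, c = 85, d = 96.
Risk in exposed = 34/188 = 0.18085; risk in unexposed = 85/181 = 0.46961.
RR = 0.18085 / 0.46961 = 0.38511
The risk is 61% lower among the exposed than among the unexposed.

0.39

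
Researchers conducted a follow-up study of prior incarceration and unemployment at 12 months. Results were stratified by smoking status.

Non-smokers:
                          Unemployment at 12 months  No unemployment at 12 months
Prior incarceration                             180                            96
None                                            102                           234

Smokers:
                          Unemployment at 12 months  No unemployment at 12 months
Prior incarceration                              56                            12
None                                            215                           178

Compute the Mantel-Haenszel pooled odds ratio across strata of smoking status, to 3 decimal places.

4.188

OR_MH = Σ(aᵢdᵢ/nᵢ) / Σ(bᵢcᵢ/nᵢ), where nᵢ is the stratum total.
Stratum 1 (Non-smokers): n = 612; a·d/n = 180·234/612 = 68.8235; b·c/n = 96·102/612 = 16.0000
Stratum 2 (Smokers): n = 461; a·d/n = 56·178/461 = 21.6226; b·c/n = 12·215/461 = 5.5965
OR_MH = (68.8235 + 21.6226) / (16.0000 + 5.5965) = 90.4461 / 21.5965 = 4.18799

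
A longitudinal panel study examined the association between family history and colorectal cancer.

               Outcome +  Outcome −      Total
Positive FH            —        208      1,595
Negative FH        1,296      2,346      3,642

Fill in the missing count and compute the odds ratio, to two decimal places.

12.07

The missing cell is in the exposed row: 1595 − 208 = 1387.
So a = 1387, b = 208, c = 1296, d = 2346.
OR = (a·d)/(b·c) = (1387 × 2346) / (208 × 1296) = 3253902 / 269568 = 12.07080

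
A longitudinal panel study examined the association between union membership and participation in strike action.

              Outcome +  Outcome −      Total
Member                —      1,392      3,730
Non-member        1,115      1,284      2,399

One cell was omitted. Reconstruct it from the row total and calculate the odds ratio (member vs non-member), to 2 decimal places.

1.93

The missing cell is in the exposed row: 3730 − 1392 = 2338.
So a = 2338, b = 1392, c = 1115, d = 1284.
OR = (a·d)/(b·c) = (2338 × 1284) / (1392 × 1115) = 3001992 / 1552080 = 1.93417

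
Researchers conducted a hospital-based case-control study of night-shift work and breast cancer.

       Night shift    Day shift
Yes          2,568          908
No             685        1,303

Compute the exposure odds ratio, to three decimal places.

5.380

Reading the table with exposure as columns: a = 2568 (Night shift, case), b = 685 (Night shift, non-case), c = 908 (Day shift, case), d = 1303.
OR = (a·d)/(b·c) = (2568 × 1303) / (685 × 908) = 3346104 / 621980 = 5.37976
The odds of breast cancer are about 5.38 times as high in the night shift group.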